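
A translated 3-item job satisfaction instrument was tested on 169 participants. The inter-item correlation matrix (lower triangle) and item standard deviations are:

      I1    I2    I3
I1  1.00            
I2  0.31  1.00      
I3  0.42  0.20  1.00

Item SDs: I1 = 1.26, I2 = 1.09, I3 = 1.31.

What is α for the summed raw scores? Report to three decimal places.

α = 0.577

Σσ²ᵢ = 1.26² + 1.09² + 1.31² = 4.4918
Covariances σ_ij = r_ij · s_i · s_j:
  σ(I1,I2) = 0.31 × 1.26 × 1.09 = 0.4258
  σ(I1,I3) = 0.42 × 1.26 × 1.31 = 0.6933
  σ(I2,I3) = 0.20 × 1.09 × 1.31 = 0.2856
σ²_T = Σσ²ᵢ + 2·Σσ_ij = 4.4918 + 2 × 1.4047 = 7.3012
α = (3/2)·(1 − 4.4918/7.3012) = 0.577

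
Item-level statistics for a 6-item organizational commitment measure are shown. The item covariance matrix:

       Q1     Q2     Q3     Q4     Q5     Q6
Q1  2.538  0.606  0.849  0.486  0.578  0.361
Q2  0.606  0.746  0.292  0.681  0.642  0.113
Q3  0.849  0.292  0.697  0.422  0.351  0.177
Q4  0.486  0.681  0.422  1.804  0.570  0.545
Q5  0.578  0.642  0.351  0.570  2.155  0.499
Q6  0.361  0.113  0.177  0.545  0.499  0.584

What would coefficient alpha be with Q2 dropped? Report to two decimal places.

coefficient alpha = 0.69

Remaining items: Q1, Q3, Q4, Q5, Q6 (k = 5).
ΣVar(i) = 2.538 + 0.697 + 1.804 + 2.155 + 0.584 = 7.778
total variance = 7.778 + 2 × 4.838 = 17.454
α (item deleted) = (5/4)·(1 − 7.778/17.454) = 0.69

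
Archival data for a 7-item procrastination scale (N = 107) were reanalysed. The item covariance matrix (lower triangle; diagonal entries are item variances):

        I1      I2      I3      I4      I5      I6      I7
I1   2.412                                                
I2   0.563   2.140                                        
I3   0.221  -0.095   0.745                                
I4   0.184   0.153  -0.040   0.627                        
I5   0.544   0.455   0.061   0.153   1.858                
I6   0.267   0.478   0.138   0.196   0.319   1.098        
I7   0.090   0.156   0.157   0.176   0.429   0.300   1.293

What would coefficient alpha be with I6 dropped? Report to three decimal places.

Remaining items: I1, I2, I3, I4, I5, I7 (k = 6).
ΣVar(i) = 2.412 + 2.140 + 0.745 + 0.627 + 1.858 + 1.293 = 9.075
total variance = 9.075 + 2 × 3.207 = 15.489
α (item deleted) = (6/5)·(1 − 9.075/15.489) = 0.497

coefficient alpha = 0.497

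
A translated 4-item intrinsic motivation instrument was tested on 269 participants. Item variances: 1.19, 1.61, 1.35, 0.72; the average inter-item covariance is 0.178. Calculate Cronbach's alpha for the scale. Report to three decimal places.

α = 0.407

Σσᵢ² = 1.19 + 1.61 + 1.35 + 0.72 = 4.87
Sum of the 6 distinct covariances = 6 × 0.178 = 1.068
total variance = Σσᵢ² + 2·Σcov = 4.87 + 2 × 1.068 = 7.006
α = (4/3)·(1 − 4.87/7.006) = 0.407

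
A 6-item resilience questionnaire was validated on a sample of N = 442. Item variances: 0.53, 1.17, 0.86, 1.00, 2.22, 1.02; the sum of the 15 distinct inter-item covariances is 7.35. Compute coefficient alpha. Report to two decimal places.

α = 0.82

ΣVar(i) = 0.53 + 1.17 + 0.86 + 1.00 + 2.22 + 1.02 = 6.80
Sum of distinct covariances = 7.35
total variance = ΣVar(i) + 2·Σcov = 6.80 + 2 × 7.35 = 21.50
α = (6/5)·(1 − 6.80/21.50) = 0.82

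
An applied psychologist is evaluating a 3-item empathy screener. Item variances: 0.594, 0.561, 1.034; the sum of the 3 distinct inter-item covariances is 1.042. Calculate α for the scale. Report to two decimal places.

α = 0.73

sum of item variances = 0.594 + 0.561 + 1.034 = 2.189
Sum of distinct covariances = 1.042
σ²_T = sum of item variances + 2·Σcov = 2.189 + 2 × 1.042 = 4.273
α = (3/2)·(1 − 2.189/4.273) = 0.73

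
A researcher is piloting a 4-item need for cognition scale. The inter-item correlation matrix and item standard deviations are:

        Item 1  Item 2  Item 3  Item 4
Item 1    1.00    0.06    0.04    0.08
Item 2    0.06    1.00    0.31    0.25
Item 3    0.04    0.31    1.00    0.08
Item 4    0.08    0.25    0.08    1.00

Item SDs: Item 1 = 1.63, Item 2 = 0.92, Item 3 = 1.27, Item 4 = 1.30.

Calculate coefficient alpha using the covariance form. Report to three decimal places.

Σσ²ᵢ = 1.63² + 0.92² + 1.27² + 1.30² = 6.8062
Covariances σ_ij = r_ij · s_i · s_j:
  σ(Item 1,Item 2) = 0.06 × 1.63 × 0.92 = 0.0900
  σ(Item 1,Item 3) = 0.04 × 1.63 × 1.27 = 0.0828
  σ(Item 1,Item 4) = 0.08 × 1.63 × 1.30 = 0.1695
  σ(Item 2,Item 3) = 0.31 × 0.92 × 1.27 = 0.3622
  σ(Item 2,Item 4) = 0.25 × 0.92 × 1.30 = 0.2990
  σ(Item 3,Item 4) = 0.08 × 1.27 × 1.30 = 0.1321
σ²_T = Σσ²ᵢ + 2·Σσ_ij = 6.8062 + 2 × 1.1356 = 9.0774
α = (4/3)·(1 − 6.8062/9.0774) = 0.334

α = 0.334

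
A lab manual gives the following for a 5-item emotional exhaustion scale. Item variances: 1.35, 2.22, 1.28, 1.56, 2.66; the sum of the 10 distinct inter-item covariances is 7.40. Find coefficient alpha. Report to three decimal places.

sum of item variances = 1.35 + 2.22 + 1.28 + 1.56 + 2.66 = 9.07
Sum of distinct covariances = 7.40
total variance = sum of item variances + 2·Σcov = 9.07 + 2 × 7.40 = 23.87
α = (5/4)·(1 − 9.07/23.87) = 0.775

coefficient alpha = 0.775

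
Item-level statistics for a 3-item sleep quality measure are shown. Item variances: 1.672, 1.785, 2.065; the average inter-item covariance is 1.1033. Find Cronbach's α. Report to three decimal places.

Cronbach's α = 0.818

ΣVar(i) = 1.672 + 1.785 + 2.065 = 5.522
Sum of the 3 distinct covariances = 3 × 1.1033 = 3.3099
σ²_total = ΣVar(i) + 2·Σcov = 5.522 + 2 × 3.3099 = 12.1418
α = (3/2)·(1 − 5.522/12.1418) = 0.818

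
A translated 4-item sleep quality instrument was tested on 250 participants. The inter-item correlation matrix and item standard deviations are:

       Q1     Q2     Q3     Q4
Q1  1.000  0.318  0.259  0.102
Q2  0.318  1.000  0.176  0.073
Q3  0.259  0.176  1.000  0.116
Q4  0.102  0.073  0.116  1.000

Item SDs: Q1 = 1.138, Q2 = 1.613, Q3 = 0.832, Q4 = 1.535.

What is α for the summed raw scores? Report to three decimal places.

Σσ²ᵢ = 1.138² + 1.613² + 0.832² + 1.535² = 6.9453
Covariances σ_ij = r_ij · s_i · s_j:
  σ(Q1,Q2) = 0.318 × 1.138 × 1.613 = 0.5837
  σ(Q1,Q3) = 0.259 × 1.138 × 0.832 = 0.2452
  σ(Q1,Q4) = 0.102 × 1.138 × 1.535 = 0.1782
  σ(Q2,Q3) = 0.176 × 1.613 × 0.832 = 0.2362
  σ(Q2,Q4) = 0.073 × 1.613 × 1.535 = 0.1807
  σ(Q3,Q4) = 0.116 × 0.832 × 1.535 = 0.1481
σ²_T = Σσ²ᵢ + 2·Σσ_ij = 6.9453 + 2 × 1.5721 = 10.0895
α = (4/3)·(1 − 6.9453/10.0895) = 0.416

α = 0.416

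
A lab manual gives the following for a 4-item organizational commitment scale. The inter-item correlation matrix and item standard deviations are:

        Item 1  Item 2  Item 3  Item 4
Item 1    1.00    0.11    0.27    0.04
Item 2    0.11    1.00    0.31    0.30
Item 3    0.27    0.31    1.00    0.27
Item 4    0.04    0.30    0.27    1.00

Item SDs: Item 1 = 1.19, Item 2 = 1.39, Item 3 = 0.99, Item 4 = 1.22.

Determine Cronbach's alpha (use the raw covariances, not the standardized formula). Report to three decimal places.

Cronbach's alpha = 0.513

Σσ²ᵢ = 1.19² + 1.39² + 0.99² + 1.22² = 5.8167
Covariances σ_ij = r_ij · s_i · s_j:
  σ(Item 1,Item 2) = 0.11 × 1.19 × 1.39 = 0.1820
  σ(Item 1,Item 3) = 0.27 × 1.19 × 0.99 = 0.3181
  σ(Item 1,Item 4) = 0.04 × 1.19 × 1.22 = 0.0581
  σ(Item 2,Item 3) = 0.31 × 1.39 × 0.99 = 0.4266
  σ(Item 2,Item 4) = 0.30 × 1.39 × 1.22 = 0.5087
  σ(Item 3,Item 4) = 0.27 × 0.99 × 1.22 = 0.3261
σ²_T = Σσ²ᵢ + 2·Σσ_ij = 5.8167 + 2 × 1.8196 = 9.4559
α = (4/3)·(1 − 5.8167/9.4559) = 0.513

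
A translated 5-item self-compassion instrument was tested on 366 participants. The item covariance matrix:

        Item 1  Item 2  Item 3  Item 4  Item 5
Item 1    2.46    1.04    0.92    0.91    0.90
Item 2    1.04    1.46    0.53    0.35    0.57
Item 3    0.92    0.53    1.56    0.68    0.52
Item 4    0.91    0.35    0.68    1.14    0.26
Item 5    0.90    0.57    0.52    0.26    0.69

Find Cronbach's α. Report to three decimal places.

α = 0.808

Σσᵢ² = 2.46 + 1.46 + 1.56 + 1.14 + 0.69 = 7.31
Σ_{i<j} σ_ij = 6.68
Var(T) = 7.31 + 2 × 6.68 = 20.67
α = (k/(k−1))·(1 − Σσᵢ²/Var(T)) = (5/4)·(1 − 7.31/20.67) = 0.808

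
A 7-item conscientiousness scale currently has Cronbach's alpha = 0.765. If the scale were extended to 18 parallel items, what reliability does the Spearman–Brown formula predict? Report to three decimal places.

predicted reliability = 0.893

Length factor m = 18/7 = 2.5714
α' = m·α / (1 + (m−1)·α)
   = 18/7 × 0.765 / (1 + (18/7 − 1) × 0.765)
   = 1.9671 / 2.2021 = 0.893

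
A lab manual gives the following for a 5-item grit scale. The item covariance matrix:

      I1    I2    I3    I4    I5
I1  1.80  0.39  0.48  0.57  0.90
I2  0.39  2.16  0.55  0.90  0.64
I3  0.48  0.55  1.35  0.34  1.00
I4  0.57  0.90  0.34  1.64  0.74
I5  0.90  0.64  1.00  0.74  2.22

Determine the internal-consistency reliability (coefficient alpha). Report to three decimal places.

α = 0.733

Σσᵢ² = 1.80 + 2.16 + 1.35 + 1.64 + 2.22 = 9.17
Σ_{i<j} σ_ij = 6.51
σ²_T = 9.17 + 2 × 6.51 = 22.19
α = (k/(k−1))·(1 − Σσᵢ²/σ²_T) = (5/4)·(1 − 9.17/22.19) = 0.733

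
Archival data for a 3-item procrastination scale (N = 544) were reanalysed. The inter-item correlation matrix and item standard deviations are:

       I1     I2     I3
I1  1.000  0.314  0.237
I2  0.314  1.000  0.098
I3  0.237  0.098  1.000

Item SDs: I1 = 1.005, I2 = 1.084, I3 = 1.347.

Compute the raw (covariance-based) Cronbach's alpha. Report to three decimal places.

Cronbach's alpha = 0.431

Σσ²ᵢ = 1.005² + 1.084² + 1.347² = 3.9995
Covariances σ_ij = r_ij · s_i · s_j:
  σ(I1,I2) = 0.314 × 1.005 × 1.084 = 0.3421
  σ(I1,I3) = 0.237 × 1.005 × 1.347 = 0.3208
  σ(I2,I3) = 0.098 × 1.084 × 1.347 = 0.1431
σ²_T = Σσ²ᵢ + 2·Σσ_ij = 3.9995 + 2 × 0.8060 = 5.6115
α = (3/2)·(1 − 3.9995/5.6115) = 0.431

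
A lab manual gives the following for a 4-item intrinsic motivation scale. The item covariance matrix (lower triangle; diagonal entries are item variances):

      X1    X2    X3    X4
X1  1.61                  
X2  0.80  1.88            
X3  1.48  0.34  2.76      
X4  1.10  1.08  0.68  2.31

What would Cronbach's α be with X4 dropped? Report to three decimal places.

Cronbach's α = 0.684

Remaining items: X1, X2, X3 (k = 3).
ΣVar(i) = 1.61 + 1.88 + 2.76 = 6.25
σ²_total = 6.25 + 2 × 2.62 = 11.49
α (item deleted) = (3/2)·(1 − 6.25/11.49) = 0.684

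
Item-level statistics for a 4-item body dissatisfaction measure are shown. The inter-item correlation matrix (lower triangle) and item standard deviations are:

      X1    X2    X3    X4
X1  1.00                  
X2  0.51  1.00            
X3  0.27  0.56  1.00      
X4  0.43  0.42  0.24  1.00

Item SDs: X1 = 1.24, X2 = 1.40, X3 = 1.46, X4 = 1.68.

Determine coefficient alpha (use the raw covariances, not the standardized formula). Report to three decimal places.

α = 0.722

Σσ²ᵢ = 1.24² + 1.40² + 1.46² + 1.68² = 8.4516
Covariances σ_ij = r_ij · s_i · s_j:
  σ(X1,X2) = 0.51 × 1.24 × 1.40 = 0.8854
  σ(X1,X3) = 0.27 × 1.24 × 1.46 = 0.4888
  σ(X1,X4) = 0.43 × 1.24 × 1.68 = 0.8958
  σ(X2,X3) = 0.56 × 1.40 × 1.46 = 1.1446
  σ(X2,X4) = 0.42 × 1.40 × 1.68 = 0.9878
  σ(X3,X4) = 0.24 × 1.46 × 1.68 = 0.5887
σ²_T = Σσ²ᵢ + 2·Σσ_ij = 8.4516 + 2 × 4.9911 = 18.4338
α = (4/3)·(1 − 8.4516/18.4338) = 0.722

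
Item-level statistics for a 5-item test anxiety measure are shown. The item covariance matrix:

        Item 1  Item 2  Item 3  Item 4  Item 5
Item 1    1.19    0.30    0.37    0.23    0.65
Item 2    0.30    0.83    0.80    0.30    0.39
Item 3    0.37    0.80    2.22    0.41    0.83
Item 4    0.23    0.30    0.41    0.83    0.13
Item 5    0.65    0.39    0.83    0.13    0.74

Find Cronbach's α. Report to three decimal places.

α = 0.754

ΣVar(i) = 1.19 + 0.83 + 2.22 + 0.83 + 0.74 = 5.81
Σ_{i<j} σ_ij = 4.41
σ²_total = 5.81 + 2 × 4.41 = 14.63
α = (k/(k−1))·(1 − ΣVar(i)/σ²_total) = (5/4)·(1 − 5.81/14.63) = 0.754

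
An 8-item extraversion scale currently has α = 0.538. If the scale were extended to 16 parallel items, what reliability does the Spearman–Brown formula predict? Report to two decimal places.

predicted reliability = 0.70

Length factor m = 16/8 = 2.0000
α' = m·α / (1 + (m−1)·α)
   = 16/8 × 0.538 / (1 + (16/8 − 1) × 0.538)
   = 1.0760 / 1.5380 = 0.70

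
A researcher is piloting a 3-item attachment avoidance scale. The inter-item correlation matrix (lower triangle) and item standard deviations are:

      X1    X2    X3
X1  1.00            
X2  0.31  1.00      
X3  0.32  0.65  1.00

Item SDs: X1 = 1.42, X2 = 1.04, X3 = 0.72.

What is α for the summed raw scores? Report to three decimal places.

α = 0.619

Σσ²ᵢ = 1.42² + 1.04² + 0.72² = 3.6164
Covariances σ_ij = r_ij · s_i · s_j:
  σ(X1,X2) = 0.31 × 1.42 × 1.04 = 0.4578
  σ(X1,X3) = 0.32 × 1.42 × 0.72 = 0.3272
  σ(X2,X3) = 0.65 × 1.04 × 0.72 = 0.4867
σ²_T = Σσ²ᵢ + 2·Σσ_ij = 3.6164 + 2 × 1.2717 = 6.1598
α = (3/2)·(1 − 3.6164/6.1598) = 0.619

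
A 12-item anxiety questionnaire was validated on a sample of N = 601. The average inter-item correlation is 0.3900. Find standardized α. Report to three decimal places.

Standardized α = k·r̄ / (1 + (k−1)·r̄) = 12 × 0.3900 / (1 + 11 × 0.3900)
  = 4.6800 / 5.2900 = 0.885

standardized α = 0.885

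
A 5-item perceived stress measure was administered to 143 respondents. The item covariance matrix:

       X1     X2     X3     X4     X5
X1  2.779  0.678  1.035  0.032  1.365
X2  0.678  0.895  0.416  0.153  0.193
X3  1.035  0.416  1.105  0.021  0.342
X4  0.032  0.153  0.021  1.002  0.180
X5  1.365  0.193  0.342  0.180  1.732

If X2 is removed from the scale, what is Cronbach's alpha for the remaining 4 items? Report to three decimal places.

Cronbach's alpha = 0.631

Remaining items: X1, X3, X4, X5 (k = 4).
Σσ²ᵢ = 2.779 + 1.105 + 1.002 + 1.732 = 6.618
total variance = 6.618 + 2 × 2.975 = 12.568
α (item deleted) = (4/3)·(1 − 6.618/12.568) = 0.631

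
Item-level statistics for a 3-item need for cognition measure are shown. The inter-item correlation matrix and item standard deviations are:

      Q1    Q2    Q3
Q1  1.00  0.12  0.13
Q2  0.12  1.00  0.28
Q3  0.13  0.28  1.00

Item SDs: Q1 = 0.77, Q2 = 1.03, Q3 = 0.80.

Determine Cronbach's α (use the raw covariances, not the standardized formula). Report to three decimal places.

Σσ²ᵢ = 0.77² + 1.03² + 0.80² = 2.2938
Covariances σ_ij = r_ij · s_i · s_j:
  σ(Q1,Q2) = 0.12 × 0.77 × 1.03 = 0.0952
  σ(Q1,Q3) = 0.13 × 0.77 × 0.80 = 0.0801
  σ(Q2,Q3) = 0.28 × 1.03 × 0.80 = 0.2307
σ²_T = Σσ²ᵢ + 2·Σσ_ij = 2.2938 + 2 × 0.4060 = 3.1058
α = (3/2)·(1 − 2.2938/3.1058) = 0.392

α = 0.392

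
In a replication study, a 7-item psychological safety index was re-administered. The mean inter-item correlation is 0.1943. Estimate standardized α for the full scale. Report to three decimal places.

standardized α = 0.628

Standardized α = k·r̄ / (1 + (k−1)·r̄) = 7 × 0.1943 / (1 + 6 × 0.1943)
  = 1.3601 / 2.1658 = 0.628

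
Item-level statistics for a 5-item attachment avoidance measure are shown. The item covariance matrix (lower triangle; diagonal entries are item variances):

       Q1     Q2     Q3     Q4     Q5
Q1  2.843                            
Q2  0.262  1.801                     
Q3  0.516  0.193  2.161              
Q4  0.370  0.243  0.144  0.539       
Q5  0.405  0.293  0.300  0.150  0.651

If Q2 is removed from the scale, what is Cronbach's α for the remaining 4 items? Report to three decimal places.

Remaining items: Q1, Q3, Q4, Q5 (k = 4).
Σσ²ᵢ = 2.843 + 2.161 + 0.539 + 0.651 = 6.194
σ²_T = 6.194 + 2 × 1.885 = 9.964
α (item deleted) = (4/3)·(1 − 6.194/9.964) = 0.504

Cronbach's α = 0.504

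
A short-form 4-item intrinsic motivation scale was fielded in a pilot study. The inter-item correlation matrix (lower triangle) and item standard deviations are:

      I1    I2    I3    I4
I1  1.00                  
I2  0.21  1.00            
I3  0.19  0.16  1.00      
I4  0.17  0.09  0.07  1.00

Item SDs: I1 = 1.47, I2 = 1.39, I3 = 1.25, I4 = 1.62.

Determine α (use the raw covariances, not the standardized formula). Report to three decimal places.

α = 0.405

Σσ²ᵢ = 1.47² + 1.39² + 1.25² + 1.62² = 8.2799
Covariances σ_ij = r_ij · s_i · s_j:
  σ(I1,I2) = 0.21 × 1.47 × 1.39 = 0.4291
  σ(I1,I3) = 0.19 × 1.47 × 1.25 = 0.3491
  σ(I1,I4) = 0.17 × 1.47 × 1.62 = 0.4048
  σ(I2,I3) = 0.16 × 1.39 × 1.25 = 0.2780
  σ(I2,I4) = 0.09 × 1.39 × 1.62 = 0.2027
  σ(I3,I4) = 0.07 × 1.25 × 1.62 = 0.1418
σ²_T = Σσ²ᵢ + 2·Σσ_ij = 8.2799 + 2 × 1.8055 = 11.8909
α = (4/3)·(1 − 8.2799/11.8909) = 0.405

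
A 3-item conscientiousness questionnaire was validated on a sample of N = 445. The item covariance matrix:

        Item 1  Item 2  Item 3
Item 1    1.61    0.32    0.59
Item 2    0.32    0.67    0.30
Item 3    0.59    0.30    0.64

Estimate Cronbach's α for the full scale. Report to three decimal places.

Cronbach's α = 0.680

Σσᵢ² = 1.61 + 0.67 + 0.64 = 2.92
Σ_{i<j} σ_ij = 1.21
total variance = 2.92 + 2 × 1.21 = 5.34
α = (k/(k−1))·(1 − Σσᵢ²/total variance) = (3/2)·(1 − 2.92/5.34) = 0.680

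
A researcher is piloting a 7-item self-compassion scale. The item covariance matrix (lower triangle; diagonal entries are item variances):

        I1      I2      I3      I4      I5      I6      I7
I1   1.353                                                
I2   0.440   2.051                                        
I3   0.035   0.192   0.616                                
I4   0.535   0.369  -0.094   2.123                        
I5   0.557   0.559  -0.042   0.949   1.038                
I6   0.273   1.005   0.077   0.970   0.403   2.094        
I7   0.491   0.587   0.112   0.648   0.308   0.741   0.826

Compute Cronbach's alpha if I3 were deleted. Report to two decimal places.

α = 0.78

Remaining items: I1, I2, I4, I5, I6, I7 (k = 6).
Σσᵢ² = 1.353 + 2.051 + 2.123 + 1.038 + 2.094 + 0.826 = 9.485
total variance = 9.485 + 2 × 8.835 = 27.155
α (item deleted) = (6/5)·(1 − 9.485/27.155) = 0.78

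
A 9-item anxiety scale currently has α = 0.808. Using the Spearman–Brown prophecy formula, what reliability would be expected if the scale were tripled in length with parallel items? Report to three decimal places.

Length factor m = 3
α' = m·α / (1 + (m−1)·α)
   = 3 × 0.808 / (1 + (3 − 1) × 0.808)
   = 2.4240 / 2.6160 = 0.927

predicted reliability = 0.927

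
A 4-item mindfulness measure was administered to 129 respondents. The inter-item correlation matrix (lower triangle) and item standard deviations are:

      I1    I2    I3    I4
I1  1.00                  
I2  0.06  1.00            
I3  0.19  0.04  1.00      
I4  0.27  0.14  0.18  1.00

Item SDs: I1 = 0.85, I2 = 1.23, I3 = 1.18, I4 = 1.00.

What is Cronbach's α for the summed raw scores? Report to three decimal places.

Σσ²ᵢ = 0.85² + 1.23² + 1.18² + 1.00² = 4.6278
Covariances σ_ij = r_ij · s_i · s_j:
  σ(I1,I2) = 0.06 × 0.85 × 1.23 = 0.0627
  σ(I1,I3) = 0.19 × 0.85 × 1.18 = 0.1906
  σ(I1,I4) = 0.27 × 0.85 × 1.00 = 0.2295
  σ(I2,I3) = 0.04 × 1.23 × 1.18 = 0.0581
  σ(I2,I4) = 0.14 × 1.23 × 1.00 = 0.1722
  σ(I3,I4) = 0.18 × 1.18 × 1.00 = 0.2124
σ²_T = Σσ²ᵢ + 2·Σσ_ij = 4.6278 + 2 × 0.9255 = 6.4788
α = (4/3)·(1 − 4.6278/6.4788) = 0.381

α = 0.381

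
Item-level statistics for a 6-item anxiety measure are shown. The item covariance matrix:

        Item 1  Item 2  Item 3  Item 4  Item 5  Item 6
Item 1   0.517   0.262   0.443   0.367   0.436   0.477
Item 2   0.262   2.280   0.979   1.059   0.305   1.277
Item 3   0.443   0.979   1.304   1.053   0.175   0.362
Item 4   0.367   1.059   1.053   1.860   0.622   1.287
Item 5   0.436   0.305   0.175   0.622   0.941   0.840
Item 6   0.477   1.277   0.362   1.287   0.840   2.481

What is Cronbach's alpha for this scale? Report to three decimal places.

Cronbach's alpha = 0.815

Σσᵢ² = 0.517 + 2.280 + 1.304 + 1.860 + 0.941 + 2.481 = 9.383
Σ_{i<j} σ_ij = 9.944
σ²_T = 9.383 + 2 × 9.944 = 29.271
α = (k/(k−1))·(1 − Σσᵢ²/σ²_T) = (6/5)·(1 − 9.383/29.271) = 0.815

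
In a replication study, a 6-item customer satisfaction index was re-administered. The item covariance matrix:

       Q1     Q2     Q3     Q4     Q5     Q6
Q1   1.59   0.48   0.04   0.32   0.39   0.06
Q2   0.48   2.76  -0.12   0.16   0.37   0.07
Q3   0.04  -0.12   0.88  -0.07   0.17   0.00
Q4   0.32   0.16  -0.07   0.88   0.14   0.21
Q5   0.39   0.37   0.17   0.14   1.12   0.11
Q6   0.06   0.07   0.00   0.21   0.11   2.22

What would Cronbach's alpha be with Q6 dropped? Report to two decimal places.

α = 0.43

Remaining items: Q1, Q2, Q3, Q4, Q5 (k = 5).
ΣVar(i) = 1.59 + 2.76 + 0.88 + 0.88 + 1.12 = 7.23
σ²_total = 7.23 + 2 × 1.88 = 10.99
α (item deleted) = (5/4)·(1 − 7.23/10.99) = 0.43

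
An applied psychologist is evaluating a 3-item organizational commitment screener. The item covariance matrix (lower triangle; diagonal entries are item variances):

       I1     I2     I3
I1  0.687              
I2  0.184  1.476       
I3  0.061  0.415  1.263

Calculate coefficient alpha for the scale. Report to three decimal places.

sum of item variances = 0.687 + 1.476 + 1.263 = 3.426
Sum of the distinct covariances = 0.660
total variance = 3.426 + 2 × 0.660 = 4.746
α = (k/(k−1))·(1 − sum of item variances/total variance) = (3/2)·(1 − 3.426/4.746) = 0.417

α = 0.417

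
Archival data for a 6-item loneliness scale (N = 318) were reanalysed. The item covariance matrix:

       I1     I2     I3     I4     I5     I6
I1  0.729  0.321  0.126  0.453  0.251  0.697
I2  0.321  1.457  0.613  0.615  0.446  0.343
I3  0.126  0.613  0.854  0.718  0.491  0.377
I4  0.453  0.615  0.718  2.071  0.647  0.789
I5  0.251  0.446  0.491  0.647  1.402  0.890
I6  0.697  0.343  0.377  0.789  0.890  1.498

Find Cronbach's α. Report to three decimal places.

Cronbach's α = 0.792

sum of item variances = 0.729 + 1.457 + 0.854 + 2.071 + 1.402 + 1.498 = 8.011
Sum of off-diagonal covariances = 7.777
σ²_total = 8.011 + 2 × 7.777 = 23.565
α = (k/(k−1))·(1 − sum of item variances/σ²_total) = (6/5)·(1 − 8.011/23.565) = 0.792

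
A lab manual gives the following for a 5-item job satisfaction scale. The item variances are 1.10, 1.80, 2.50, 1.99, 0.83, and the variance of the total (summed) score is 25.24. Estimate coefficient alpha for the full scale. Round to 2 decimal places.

coefficient alpha = 0.84

sum of item variances = 1.10 + 1.80 + 2.50 + 1.99 + 0.83 = 8.22
α = (k/(k−1))·(1 − sum of item variances/σ²_T) = (5/4)·(1 − 8.22/25.24) = 0.84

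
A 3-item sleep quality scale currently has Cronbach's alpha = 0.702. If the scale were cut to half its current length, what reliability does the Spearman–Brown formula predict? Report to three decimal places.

predicted reliability = 0.541

Length factor m = 1/2
α' = m·α / (1 − (1−m)·α)
   = 1/2 × 0.702 / (1 − (1 − 1/2) × 0.702)
   = 0.3510 / 0.6490 = 0.541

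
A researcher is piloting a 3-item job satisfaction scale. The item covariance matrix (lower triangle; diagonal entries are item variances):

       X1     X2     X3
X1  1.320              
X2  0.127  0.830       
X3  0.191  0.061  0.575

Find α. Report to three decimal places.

α = 0.326

ΣVar(i) = 1.320 + 0.830 + 0.575 = 2.725
Sum of the distinct covariances = 0.379
σ²_T = 2.725 + 2 × 0.379 = 3.483
α = (k/(k−1))·(1 − ΣVar(i)/σ²_T) = (3/2)·(1 − 2.725/3.483) = 0.326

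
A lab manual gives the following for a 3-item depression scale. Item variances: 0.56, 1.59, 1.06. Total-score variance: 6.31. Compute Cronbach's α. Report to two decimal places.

sum of item variances = 0.56 + 1.59 + 1.06 = 3.21
α = (k/(k−1))·(1 − sum of item variances/Var(T)) = (3/2)·(1 − 3.21/6.31) = 0.74

Cronbach's α = 0.74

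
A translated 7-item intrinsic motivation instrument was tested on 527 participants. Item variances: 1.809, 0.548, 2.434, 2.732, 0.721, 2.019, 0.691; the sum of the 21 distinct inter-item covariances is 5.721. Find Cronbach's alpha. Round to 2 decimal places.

ΣVar(i) = 1.809 + 0.548 + 2.434 + 2.732 + 0.721 + 2.019 + 0.691 = 10.954
Sum of distinct covariances = 5.721
Var(T) = ΣVar(i) + 2·Σcov = 10.954 + 2 × 5.721 = 22.396
α = (7/6)·(1 − 10.954/22.396) = 0.60

Cronbach's alpha = 0.60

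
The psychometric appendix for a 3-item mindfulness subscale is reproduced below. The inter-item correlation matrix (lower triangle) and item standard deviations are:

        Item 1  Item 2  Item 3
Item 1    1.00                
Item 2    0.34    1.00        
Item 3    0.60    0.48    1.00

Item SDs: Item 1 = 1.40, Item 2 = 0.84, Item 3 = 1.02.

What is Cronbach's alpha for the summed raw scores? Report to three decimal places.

α = 0.711

Σσ²ᵢ = 1.40² + 0.84² + 1.02² = 3.7060
Covariances σ_ij = r_ij · s_i · s_j:
  σ(Item 1,Item 2) = 0.34 × 1.40 × 0.84 = 0.3998
  σ(Item 1,Item 3) = 0.60 × 1.40 × 1.02 = 0.8568
  σ(Item 2,Item 3) = 0.48 × 0.84 × 1.02 = 0.4113
σ²_T = Σσ²ᵢ + 2·Σσ_ij = 3.7060 + 2 × 1.6679 = 7.0418
α = (3/2)·(1 − 3.7060/7.0418) = 0.711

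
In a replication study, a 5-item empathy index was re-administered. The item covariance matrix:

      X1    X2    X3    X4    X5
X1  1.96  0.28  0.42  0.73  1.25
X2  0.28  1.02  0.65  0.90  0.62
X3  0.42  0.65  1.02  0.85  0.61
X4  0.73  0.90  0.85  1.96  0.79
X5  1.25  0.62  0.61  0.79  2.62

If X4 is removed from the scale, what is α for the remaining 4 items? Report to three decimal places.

α = 0.715

Remaining items: X1, X2, X3, X5 (k = 4).
sum of item variances = 1.96 + 1.02 + 1.02 + 2.62 = 6.62
σ²_T = 6.62 + 2 × 3.83 = 14.28
α (item deleted) = (4/3)·(1 − 6.62/14.28) = 0.715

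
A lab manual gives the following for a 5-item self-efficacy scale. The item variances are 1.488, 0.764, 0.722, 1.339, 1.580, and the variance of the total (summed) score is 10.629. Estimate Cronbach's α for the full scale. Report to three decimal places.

Cronbach's α = 0.557

sum of item variances = 1.488 + 0.764 + 0.722 + 1.339 + 1.580 = 5.893
α = (k/(k−1))·(1 − sum of item variances/total variance) = (5/4)·(1 − 5.893/10.629) = 0.557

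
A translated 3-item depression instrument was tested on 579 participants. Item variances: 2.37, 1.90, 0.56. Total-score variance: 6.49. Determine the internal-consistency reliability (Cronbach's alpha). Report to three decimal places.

sum of item variances = 2.37 + 1.90 + 0.56 = 4.83
α = (k/(k−1))·(1 − sum of item variances/total variance) = (3/2)·(1 − 4.83/6.49) = 0.384

Cronbach's alpha = 0.384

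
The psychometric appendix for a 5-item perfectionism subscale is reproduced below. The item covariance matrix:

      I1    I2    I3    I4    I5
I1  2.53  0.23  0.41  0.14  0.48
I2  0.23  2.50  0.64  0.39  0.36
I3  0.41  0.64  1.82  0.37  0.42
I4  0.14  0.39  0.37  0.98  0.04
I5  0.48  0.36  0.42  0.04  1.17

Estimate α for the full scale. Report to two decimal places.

α = 0.55

ΣVar(i) = 2.53 + 2.50 + 1.82 + 0.98 + 1.17 = 9.00
Σ_{i<j} σ_ij = 3.48
σ²_total = 9.00 + 2 × 3.48 = 15.96
α = (k/(k−1))·(1 − ΣVar(i)/σ²_total) = (5/4)·(1 − 9.00/15.96) = 0.55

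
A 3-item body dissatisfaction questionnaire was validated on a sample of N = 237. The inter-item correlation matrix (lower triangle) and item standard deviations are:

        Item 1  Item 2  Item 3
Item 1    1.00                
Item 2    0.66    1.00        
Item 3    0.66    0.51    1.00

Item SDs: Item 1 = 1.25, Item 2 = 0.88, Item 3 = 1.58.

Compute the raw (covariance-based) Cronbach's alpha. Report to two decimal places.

Σσ²ᵢ = 1.25² + 0.88² + 1.58² = 4.8333
Covariances σ_ij = r_ij · s_i · s_j:
  σ(Item 1,Item 2) = 0.66 × 1.25 × 0.88 = 0.7260
  σ(Item 1,Item 3) = 0.66 × 1.25 × 1.58 = 1.3035
  σ(Item 2,Item 3) = 0.51 × 0.88 × 1.58 = 0.7091
σ²_T = Σσ²ᵢ + 2·Σσ_ij = 4.8333 + 2 × 2.7386 = 10.3105
α = (3/2)·(1 − 4.8333/10.3105) = 0.80

α = 0.80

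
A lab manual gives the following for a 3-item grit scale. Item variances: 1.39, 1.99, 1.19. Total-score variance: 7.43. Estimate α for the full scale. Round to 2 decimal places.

ΣVar(i) = 1.39 + 1.99 + 1.19 = 4.57
α = (k/(k−1))·(1 − ΣVar(i)/σ²_total) = (3/2)·(1 − 4.57/7.43) = 0.58

α = 0.58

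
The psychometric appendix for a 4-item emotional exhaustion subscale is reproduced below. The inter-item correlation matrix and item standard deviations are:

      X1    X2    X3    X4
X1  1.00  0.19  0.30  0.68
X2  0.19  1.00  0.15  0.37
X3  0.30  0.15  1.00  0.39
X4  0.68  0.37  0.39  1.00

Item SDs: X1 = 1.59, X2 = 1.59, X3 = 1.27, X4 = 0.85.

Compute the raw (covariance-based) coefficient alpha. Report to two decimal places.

coefficient alpha = 0.62

Σσ²ᵢ = 1.59² + 1.59² + 1.27² + 0.85² = 7.3916
Covariances σ_ij = r_ij · s_i · s_j:
  σ(X1,X2) = 0.19 × 1.59 × 1.59 = 0.4803
  σ(X1,X3) = 0.30 × 1.59 × 1.27 = 0.6058
  σ(X1,X4) = 0.68 × 1.59 × 0.85 = 0.9190
  σ(X2,X3) = 0.15 × 1.59 × 1.27 = 0.3029
  σ(X2,X4) = 0.37 × 1.59 × 0.85 = 0.5001
  σ(X3,X4) = 0.39 × 1.27 × 0.85 = 0.4210
σ²_T = Σσ²ᵢ + 2·Σσ_ij = 7.3916 + 2 × 3.2291 = 13.8498
α = (4/3)·(1 − 7.3916/13.8498) = 0.62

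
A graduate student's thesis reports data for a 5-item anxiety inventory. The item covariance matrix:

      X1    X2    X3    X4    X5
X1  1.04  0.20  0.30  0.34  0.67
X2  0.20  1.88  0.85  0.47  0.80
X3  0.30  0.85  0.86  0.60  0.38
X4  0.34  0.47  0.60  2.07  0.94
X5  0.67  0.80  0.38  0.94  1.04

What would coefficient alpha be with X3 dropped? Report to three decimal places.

coefficient alpha = 0.709

Remaining items: X1, X2, X4, X5 (k = 4).
sum of item variances = 1.04 + 1.88 + 2.07 + 1.04 = 6.03
total variance = 6.03 + 2 × 3.42 = 12.87
α (item deleted) = (4/3)·(1 − 6.03/12.87) = 0.709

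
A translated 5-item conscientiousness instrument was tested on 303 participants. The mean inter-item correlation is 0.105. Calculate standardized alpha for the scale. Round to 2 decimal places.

standardized alpha = 0.37

Standardized α = k·r̄ / (1 + (k−1)·r̄) = 5 × 0.105 / (1 + 4 × 0.105)
  = 0.5250 / 1.4200 = 0.37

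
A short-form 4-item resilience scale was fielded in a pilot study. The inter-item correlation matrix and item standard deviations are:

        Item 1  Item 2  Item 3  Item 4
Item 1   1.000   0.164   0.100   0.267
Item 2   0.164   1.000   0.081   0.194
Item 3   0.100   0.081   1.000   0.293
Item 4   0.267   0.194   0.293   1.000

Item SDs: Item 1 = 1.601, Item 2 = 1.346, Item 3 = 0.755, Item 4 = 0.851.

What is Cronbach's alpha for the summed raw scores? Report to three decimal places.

Cronbach's alpha = 0.426

Σσ²ᵢ = 1.601² + 1.346² + 0.755² + 0.851² = 5.6691
Covariances σ_ij = r_ij · s_i · s_j:
  σ(Item 1,Item 2) = 0.164 × 1.601 × 1.346 = 0.3534
  σ(Item 1,Item 3) = 0.100 × 1.601 × 0.755 = 0.1209
  σ(Item 1,Item 4) = 0.267 × 1.601 × 0.851 = 0.3638
  σ(Item 2,Item 3) = 0.081 × 1.346 × 0.755 = 0.0823
  σ(Item 2,Item 4) = 0.194 × 1.346 × 0.851 = 0.2222
  σ(Item 3,Item 4) = 0.293 × 0.755 × 0.851 = 0.1883
σ²_T = Σσ²ᵢ + 2·Σσ_ij = 5.6691 + 2 × 1.3309 = 8.3309
α = (4/3)·(1 − 5.6691/8.3309) = 0.426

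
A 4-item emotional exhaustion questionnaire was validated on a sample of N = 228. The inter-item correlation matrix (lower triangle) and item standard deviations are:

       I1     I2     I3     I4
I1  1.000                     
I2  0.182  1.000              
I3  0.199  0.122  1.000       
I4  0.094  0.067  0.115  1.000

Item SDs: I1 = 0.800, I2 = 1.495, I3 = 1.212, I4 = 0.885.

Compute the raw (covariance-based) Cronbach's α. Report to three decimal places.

Σσ²ᵢ = 0.800² + 1.495² + 1.212² + 0.885² = 5.1272
Covariances σ_ij = r_ij · s_i · s_j:
  σ(I1,I2) = 0.182 × 0.800 × 1.495 = 0.2177
  σ(I1,I3) = 0.199 × 0.800 × 1.212 = 0.1930
  σ(I1,I4) = 0.094 × 0.800 × 0.885 = 0.0666
  σ(I2,I3) = 0.122 × 1.495 × 1.212 = 0.2211
  σ(I2,I4) = 0.067 × 1.495 × 0.885 = 0.0886
  σ(I3,I4) = 0.115 × 1.212 × 0.885 = 0.1234
σ²_T = Σσ²ᵢ + 2·Σσ_ij = 5.1272 + 2 × 0.9104 = 6.9480
α = (4/3)·(1 − 5.1272/6.9480) = 0.349

α = 0.349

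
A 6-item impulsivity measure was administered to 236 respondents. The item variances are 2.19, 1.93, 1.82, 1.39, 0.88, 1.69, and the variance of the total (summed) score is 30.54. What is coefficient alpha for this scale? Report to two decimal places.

Σσ²ᵢ = 2.19 + 1.93 + 1.82 + 1.39 + 0.88 + 1.69 = 9.90
α = (k/(k−1))·(1 − Σσ²ᵢ/σ²_T) = (6/5)·(1 − 9.90/30.54) = 0.81

α = 0.81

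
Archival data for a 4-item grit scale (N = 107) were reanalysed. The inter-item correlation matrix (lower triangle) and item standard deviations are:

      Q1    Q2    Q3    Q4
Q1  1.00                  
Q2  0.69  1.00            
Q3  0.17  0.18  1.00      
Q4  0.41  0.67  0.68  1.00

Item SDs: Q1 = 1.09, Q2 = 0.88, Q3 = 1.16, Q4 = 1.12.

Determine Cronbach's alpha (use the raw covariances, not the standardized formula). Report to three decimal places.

Σσ²ᵢ = 1.09² + 0.88² + 1.16² + 1.12² = 4.5625
Covariances σ_ij = r_ij · s_i · s_j:
  σ(Q1,Q2) = 0.69 × 1.09 × 0.88 = 0.6618
  σ(Q1,Q3) = 0.17 × 1.09 × 1.16 = 0.2149
  σ(Q1,Q4) = 0.41 × 1.09 × 1.12 = 0.5005
  σ(Q2,Q3) = 0.18 × 0.88 × 1.16 = 0.1837
  σ(Q2,Q4) = 0.67 × 0.88 × 1.12 = 0.6604
  σ(Q3,Q4) = 0.68 × 1.16 × 1.12 = 0.8835
σ²_T = Σσ²ᵢ + 2·Σσ_ij = 4.5625 + 2 × 3.1048 = 10.7721
α = (4/3)·(1 − 4.5625/10.7721) = 0.769

Cronbach's alpha = 0.769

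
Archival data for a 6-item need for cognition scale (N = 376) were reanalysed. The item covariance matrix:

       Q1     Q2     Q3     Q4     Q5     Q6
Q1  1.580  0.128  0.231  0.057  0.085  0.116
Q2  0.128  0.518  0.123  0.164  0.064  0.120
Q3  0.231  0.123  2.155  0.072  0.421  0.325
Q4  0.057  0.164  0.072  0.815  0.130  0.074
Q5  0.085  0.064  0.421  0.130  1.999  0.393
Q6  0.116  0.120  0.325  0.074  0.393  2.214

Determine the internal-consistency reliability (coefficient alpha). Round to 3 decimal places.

Σσᵢ² = 1.580 + 0.518 + 2.155 + 0.815 + 1.999 + 2.214 = 9.281
Sum of the distinct covariances = 2.503
total variance = 9.281 + 2 × 2.503 = 14.287
α = (k/(k−1))·(1 − Σσᵢ²/total variance) = (6/5)·(1 − 9.281/14.287) = 0.420

coefficient alpha = 0.420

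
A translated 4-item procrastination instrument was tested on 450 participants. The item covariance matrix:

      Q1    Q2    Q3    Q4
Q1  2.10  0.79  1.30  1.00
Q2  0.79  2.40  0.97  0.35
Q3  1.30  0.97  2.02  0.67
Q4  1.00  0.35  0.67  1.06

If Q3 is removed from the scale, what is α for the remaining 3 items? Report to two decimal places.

α = 0.65

Remaining items: Q1, Q2, Q4 (k = 3).
Σσᵢ² = 2.10 + 2.40 + 1.06 = 5.56
σ²_T = 5.56 + 2 × 2.14 = 9.84
α (item deleted) = (3/2)·(1 − 5.56/9.84) = 0.65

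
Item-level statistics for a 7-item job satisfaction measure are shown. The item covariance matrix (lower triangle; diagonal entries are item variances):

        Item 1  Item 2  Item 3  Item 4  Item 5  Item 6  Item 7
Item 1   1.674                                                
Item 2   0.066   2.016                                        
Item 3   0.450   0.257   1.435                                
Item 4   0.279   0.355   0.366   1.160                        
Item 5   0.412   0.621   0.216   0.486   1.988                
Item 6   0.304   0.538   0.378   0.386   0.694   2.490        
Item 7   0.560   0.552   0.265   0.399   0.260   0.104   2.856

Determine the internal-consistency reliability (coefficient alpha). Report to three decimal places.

coefficient alpha = 0.628

sum of item variances = 1.674 + 2.016 + 1.435 + 1.160 + 1.988 + 2.490 + 2.856 = 13.619
Sum of off-diagonal covariances = 7.948
σ²_T = 13.619 + 2 × 7.948 = 29.515
α = (k/(k−1))·(1 − sum of item variances/σ²_T) = (7/6)·(1 − 13.619/29.515) = 0.628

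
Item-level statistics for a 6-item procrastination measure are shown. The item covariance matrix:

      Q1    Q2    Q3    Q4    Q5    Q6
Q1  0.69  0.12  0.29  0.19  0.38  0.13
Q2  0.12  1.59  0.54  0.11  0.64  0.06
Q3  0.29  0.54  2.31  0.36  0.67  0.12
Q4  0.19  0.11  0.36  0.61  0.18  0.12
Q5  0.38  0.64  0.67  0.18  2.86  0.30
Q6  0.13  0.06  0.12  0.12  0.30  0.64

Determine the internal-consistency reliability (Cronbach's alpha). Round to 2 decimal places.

Cronbach's alpha = 0.59

Σσᵢ² = 0.69 + 1.59 + 2.31 + 0.61 + 2.86 + 0.64 = 8.70
Σ_{i<j} σ_ij = 4.21
total variance = 8.70 + 2 × 4.21 = 17.12
α = (k/(k−1))·(1 − Σσᵢ²/total variance) = (6/5)·(1 − 8.70/17.12) = 0.59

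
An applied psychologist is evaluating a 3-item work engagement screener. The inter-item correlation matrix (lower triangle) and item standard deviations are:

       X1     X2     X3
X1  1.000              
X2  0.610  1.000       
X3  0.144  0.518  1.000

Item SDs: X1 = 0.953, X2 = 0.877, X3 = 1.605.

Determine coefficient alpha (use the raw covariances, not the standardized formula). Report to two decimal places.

α = 0.61

Σσ²ᵢ = 0.953² + 0.877² + 1.605² = 4.2534
Covariances σ_ij = r_ij · s_i · s_j:
  σ(X1,X2) = 0.610 × 0.953 × 0.877 = 0.5098
  σ(X1,X3) = 0.144 × 0.953 × 1.605 = 0.2203
  σ(X2,X3) = 0.518 × 0.877 × 1.605 = 0.7291
σ²_T = Σσ²ᵢ + 2·Σσ_ij = 4.2534 + 2 × 1.4592 = 7.1718
α = (3/2)·(1 − 4.2534/7.1718) = 0.61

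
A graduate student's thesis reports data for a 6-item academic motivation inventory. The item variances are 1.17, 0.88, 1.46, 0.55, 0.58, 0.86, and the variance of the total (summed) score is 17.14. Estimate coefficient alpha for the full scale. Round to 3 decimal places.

α = 0.815

sum of item variances = 1.17 + 0.88 + 1.46 + 0.55 + 0.58 + 0.86 = 5.50
α = (k/(k−1))·(1 − sum of item variances/σ²_total) = (6/5)·(1 − 5.50/17.14) = 0.815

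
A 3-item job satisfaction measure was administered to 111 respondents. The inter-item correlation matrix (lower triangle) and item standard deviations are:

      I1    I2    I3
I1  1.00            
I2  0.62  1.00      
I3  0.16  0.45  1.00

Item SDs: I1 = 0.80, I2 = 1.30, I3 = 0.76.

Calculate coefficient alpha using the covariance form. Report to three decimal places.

α = 0.674

Σσ²ᵢ = 0.80² + 1.30² + 0.76² = 2.9076
Covariances σ_ij = r_ij · s_i · s_j:
  σ(I1,I2) = 0.62 × 0.80 × 1.30 = 0.6448
  σ(I1,I3) = 0.16 × 0.80 × 0.76 = 0.0973
  σ(I2,I3) = 0.45 × 1.30 × 0.76 = 0.4446
σ²_T = Σσ²ᵢ + 2·Σσ_ij = 2.9076 + 2 × 1.1867 = 5.2810
α = (3/2)·(1 − 2.9076/5.2810) = 0.674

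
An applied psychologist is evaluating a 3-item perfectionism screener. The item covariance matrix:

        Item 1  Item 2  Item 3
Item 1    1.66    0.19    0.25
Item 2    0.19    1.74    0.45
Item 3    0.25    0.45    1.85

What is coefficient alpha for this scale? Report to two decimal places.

α = 0.38

Σσᵢ² = 1.66 + 1.74 + 1.85 = 5.25
Sum of the distinct covariances = 0.89
total variance = 5.25 + 2 × 0.89 = 7.03
α = (k/(k−1))·(1 − Σσᵢ²/total variance) = (3/2)·(1 − 5.25/7.03) = 0.38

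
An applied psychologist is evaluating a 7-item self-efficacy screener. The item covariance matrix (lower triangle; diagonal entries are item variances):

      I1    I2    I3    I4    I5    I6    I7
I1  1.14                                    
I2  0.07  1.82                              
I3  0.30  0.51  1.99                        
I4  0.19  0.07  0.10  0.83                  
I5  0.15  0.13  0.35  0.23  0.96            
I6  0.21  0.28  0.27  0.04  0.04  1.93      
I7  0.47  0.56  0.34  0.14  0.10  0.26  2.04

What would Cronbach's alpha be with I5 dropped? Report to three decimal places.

Cronbach's alpha = 0.526

Remaining items: I1, I2, I3, I4, I6, I7 (k = 6).
Σσᵢ² = 1.14 + 1.82 + 1.99 + 0.83 + 1.93 + 2.04 = 9.75
total variance = 9.75 + 2 × 3.81 = 17.37
α (item deleted) = (6/5)·(1 − 9.75/17.37) = 0.526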